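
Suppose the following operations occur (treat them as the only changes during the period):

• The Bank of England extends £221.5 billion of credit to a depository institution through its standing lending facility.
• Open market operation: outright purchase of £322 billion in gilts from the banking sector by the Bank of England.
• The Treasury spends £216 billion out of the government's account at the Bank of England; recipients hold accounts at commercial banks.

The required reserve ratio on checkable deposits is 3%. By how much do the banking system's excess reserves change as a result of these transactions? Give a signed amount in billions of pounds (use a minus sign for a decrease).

Discount-window loan £221.5 billion: reserves +£221.5B, deposits 0.
OMO purchase (from banks) £322 billion: reserves +£322B, deposits 0.
Government spending £216 billion: reserves +£216B, deposits +£216B.
Totals: Δreserves = +£759.5B, Δdeposits = +£216B.
Δrequired reserves = 3% × +£216B = +£6.48B.
Δexcess reserves = Δreserves − Δrequired = +£759.5B − (+£6.48B) = +£753.02 billion.

+£753.02 billion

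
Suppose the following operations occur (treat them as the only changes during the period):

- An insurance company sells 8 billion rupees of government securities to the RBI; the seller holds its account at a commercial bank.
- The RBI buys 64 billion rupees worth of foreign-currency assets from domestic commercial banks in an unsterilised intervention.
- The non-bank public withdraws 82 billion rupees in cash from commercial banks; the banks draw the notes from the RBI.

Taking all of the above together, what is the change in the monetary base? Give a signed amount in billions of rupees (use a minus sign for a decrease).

Asset purchase (from non-banks) 8 billion rupees: RBI balance sheet expands → +8B.
FX purchase 64 billion rupees: RBI balance sheet expands → +64B.
Currency withdrawal 82 billion rupees: just a shift between currency and reserves — both are base money → 0.
Net: 8 + 64 + 0 = +72 billion.

+72 billion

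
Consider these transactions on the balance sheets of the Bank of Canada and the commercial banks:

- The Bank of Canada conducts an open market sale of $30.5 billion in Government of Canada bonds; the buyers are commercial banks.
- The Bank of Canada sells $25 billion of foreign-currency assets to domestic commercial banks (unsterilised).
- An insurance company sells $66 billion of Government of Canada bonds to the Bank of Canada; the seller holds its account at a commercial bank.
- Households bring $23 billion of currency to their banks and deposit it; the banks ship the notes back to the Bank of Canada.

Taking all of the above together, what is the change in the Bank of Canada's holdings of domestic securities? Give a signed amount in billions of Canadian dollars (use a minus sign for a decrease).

+$35.5 billion

OMO sale (to banks) $30.5 billion: securities removed from the Bank of Canada's portfolio → −$30.5B.
FX sale $25 billion: the Bank of Canada's securities portfolio is untouched → 0.
Asset purchase (from non-banks) $66 billion: securities added to the Bank of Canada's portfolio → +$66B.
Currency deposit $23 billion: the Bank of Canada's securities portfolio is untouched → 0.
Net: −30.5 + 0 + 66 + 0 = +$35.5 billion.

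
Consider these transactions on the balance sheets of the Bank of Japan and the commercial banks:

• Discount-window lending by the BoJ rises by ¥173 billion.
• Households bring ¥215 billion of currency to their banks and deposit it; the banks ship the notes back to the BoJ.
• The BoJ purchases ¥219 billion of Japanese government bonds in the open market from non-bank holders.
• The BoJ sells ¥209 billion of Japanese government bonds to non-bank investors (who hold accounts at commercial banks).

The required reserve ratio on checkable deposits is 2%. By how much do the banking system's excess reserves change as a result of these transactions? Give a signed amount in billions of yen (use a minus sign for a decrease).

+¥393.5 billion

Discount-window loan ¥173 billion: reserves +¥173B, deposits 0.
Currency deposit ¥215 billion: reserves +¥215B, deposits +¥215B.
Asset purchase (from non-banks) ¥219 billion: reserves +¥219B, deposits +¥219B.
Asset sale (to non-banks) ¥209 billion: reserves −¥209B, deposits −¥209B.
Totals: Δreserves = +¥398B, Δdeposits = +¥225B.
Δrequired reserves = 2% × +¥225B = +¥4.5B.
Δexcess reserves = Δreserves − Δrequired = +¥398B − (+¥4.5B) = +¥393.5 billion.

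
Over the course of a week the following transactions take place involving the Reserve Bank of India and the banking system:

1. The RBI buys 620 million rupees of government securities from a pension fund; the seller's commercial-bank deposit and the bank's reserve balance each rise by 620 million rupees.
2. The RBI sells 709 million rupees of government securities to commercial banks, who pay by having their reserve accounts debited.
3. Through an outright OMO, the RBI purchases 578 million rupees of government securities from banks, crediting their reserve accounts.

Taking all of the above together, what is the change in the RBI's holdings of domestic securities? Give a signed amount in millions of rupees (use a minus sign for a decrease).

+489 million

RBI balance sheet:
  Assets:      Securities +489M
  Liabilities: Bank reserves +489M
Commercial banking system:
  Assets:      Reserves at CB +489M, Securities +131M
  Liabilities: Checkable deposits +620M
So the change in the RBI's holdings of domestic securities is +489 million.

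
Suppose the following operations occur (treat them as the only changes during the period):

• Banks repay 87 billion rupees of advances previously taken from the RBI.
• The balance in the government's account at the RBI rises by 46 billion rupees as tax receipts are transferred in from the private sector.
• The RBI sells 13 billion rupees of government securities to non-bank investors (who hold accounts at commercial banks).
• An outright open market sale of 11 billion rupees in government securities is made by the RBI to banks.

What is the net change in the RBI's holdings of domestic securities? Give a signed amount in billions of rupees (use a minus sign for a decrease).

RBI balance sheet:
  Assets:      Securities −24B, Loans to banks −87B
  Liabilities: Bank reserves −157B, Government deposits +46B
So the change in the RBI's holdings of domestic securities is -24 billion.

-24 billion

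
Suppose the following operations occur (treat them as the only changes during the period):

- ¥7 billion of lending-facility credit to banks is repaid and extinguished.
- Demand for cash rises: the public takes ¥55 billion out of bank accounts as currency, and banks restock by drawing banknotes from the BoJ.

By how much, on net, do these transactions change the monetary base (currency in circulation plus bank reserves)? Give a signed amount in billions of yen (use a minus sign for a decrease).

Discount-window repayment ¥7 billion: BoJ balance sheet contracts → −¥7B.
Currency withdrawal ¥55 billion: just a shift between currency and reserves — both are base money → 0.
Net: −7 + 0 = -¥7 billion.

-¥7 billion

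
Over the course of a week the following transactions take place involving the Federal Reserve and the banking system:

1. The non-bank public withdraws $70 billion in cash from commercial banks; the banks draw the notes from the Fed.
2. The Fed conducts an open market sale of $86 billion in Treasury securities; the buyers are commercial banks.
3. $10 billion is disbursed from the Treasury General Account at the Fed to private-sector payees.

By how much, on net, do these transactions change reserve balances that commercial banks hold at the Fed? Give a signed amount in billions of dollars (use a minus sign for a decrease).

Currency withdrawal $70 billion: banks swap reserves for currency → −$70B.
OMO sale (to banks) $86 billion: the buying banks pay out of their reserve balances → −$86B.
Government spending $10 billion: government payments flow into bank reserve accounts → +$10B.
Net: −70 − 86 + 10 = -$146 billion.

-$146 billion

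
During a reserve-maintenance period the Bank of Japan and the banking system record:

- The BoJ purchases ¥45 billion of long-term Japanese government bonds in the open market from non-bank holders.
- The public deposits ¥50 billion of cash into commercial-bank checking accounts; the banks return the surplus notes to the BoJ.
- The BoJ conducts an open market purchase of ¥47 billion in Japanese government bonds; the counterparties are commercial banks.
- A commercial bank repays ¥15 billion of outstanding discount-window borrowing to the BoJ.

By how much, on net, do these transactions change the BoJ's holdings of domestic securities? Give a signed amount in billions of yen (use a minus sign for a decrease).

BoJ balance sheet:
  Assets:      Securities +¥92B, Loans to banks −¥15B
  Liabilities: Bank reserves +¥127B, Currency in circulation −¥50B
So the change in the BoJ's holdings of domestic securities is +¥92 billion.

+¥92 billion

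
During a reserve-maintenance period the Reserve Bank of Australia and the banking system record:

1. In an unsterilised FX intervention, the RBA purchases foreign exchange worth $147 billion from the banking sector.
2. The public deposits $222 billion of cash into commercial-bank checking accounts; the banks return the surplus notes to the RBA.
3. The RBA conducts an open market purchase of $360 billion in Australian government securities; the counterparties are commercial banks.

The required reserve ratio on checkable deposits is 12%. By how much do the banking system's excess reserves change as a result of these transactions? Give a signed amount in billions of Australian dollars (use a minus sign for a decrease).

+$702.36 billion

FX purchase $147 billion: reserves +$147B, deposits 0.
Currency deposit $222 billion: reserves +$222B, deposits +$222B.
OMO purchase (from banks) $360 billion: reserves +$360B, deposits 0.
Totals: Δreserves = +$729B, Δdeposits = +$222B.
Δrequired reserves = 12% × +$222B = +$26.64B.
Δexcess reserves = Δreserves − Δrequired = +$729B − (+$26.64B) = +$702.36 billion.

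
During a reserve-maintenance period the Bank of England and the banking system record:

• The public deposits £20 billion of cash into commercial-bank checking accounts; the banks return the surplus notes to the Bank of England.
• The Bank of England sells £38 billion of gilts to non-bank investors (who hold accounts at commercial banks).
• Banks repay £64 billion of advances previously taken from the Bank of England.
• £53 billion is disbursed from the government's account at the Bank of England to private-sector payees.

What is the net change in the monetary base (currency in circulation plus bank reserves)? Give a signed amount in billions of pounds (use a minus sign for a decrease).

-£49 billion

Currency deposit £20 billion: just a shift between currency and reserves — both are base money → 0.
Asset sale (to non-banks) £38 billion: Bank of England balance sheet contracts → −£38B.
Discount-window repayment £64 billion: Bank of England balance sheet contracts → −£64B.
Government spending £53 billion: a non-base liability converts back to reserves → +£53B.
Net: 0 − 38 − 64 + 53 = -£49 billion.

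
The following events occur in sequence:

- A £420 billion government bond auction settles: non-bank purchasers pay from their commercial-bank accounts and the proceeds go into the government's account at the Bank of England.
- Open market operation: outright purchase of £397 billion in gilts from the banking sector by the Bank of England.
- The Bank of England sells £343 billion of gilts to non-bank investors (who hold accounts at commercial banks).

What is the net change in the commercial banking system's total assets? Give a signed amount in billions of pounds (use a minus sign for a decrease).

-£763 billion

Bank of England balance sheet:
  Assets:      Securities +£54B
  Liabilities: Bank reserves −£366B, Government deposits +£420B
Commercial banking system:
  Assets:      Reserves at CB −£366B, Securities −£397B
  Liabilities: Checkable deposits −£763B
Change in total bank assets = -£763 billion.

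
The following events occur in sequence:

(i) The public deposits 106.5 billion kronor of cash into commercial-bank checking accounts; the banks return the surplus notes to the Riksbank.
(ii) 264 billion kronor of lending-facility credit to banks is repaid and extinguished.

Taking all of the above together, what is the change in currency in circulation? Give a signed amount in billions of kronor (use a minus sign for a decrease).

-106.5 billion

Riksbank balance sheet:
  Assets:      Loans to banks −264B
  Liabilities: Bank reserves −157.5B, Currency in circulation −106.5B
So the change in currency in circulation is -106.5 billion.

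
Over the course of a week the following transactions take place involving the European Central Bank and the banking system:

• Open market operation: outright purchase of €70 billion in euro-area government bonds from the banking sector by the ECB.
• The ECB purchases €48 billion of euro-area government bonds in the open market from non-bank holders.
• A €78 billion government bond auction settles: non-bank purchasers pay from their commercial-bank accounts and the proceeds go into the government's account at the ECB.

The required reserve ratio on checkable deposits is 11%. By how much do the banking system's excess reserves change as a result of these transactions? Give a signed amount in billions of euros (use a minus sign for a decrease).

+€43.3 billion

OMO purchase (from banks) €70 billion: reserves +€70B, deposits 0.
Asset purchase (from non-banks) €48 billion: reserves +€48B, deposits +€48B.
Government account inflow €78 billion: reserves −€78B, deposits −€78B.
Totals: Δreserves = +€40B, Δdeposits = −€30B.
Δrequired reserves = 11% × −€30B = −€3.3B.
Δexcess reserves = Δreserves − Δrequired = +€40B − (−€3.3B) = +€43.3 billion.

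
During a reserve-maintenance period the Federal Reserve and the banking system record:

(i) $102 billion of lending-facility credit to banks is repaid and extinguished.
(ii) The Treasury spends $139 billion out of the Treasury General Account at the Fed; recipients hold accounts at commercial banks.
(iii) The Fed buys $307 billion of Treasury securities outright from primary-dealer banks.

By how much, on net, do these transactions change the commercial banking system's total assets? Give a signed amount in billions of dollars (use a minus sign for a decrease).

+$37 billion

Discount-window repayment $102 billion: bank balance sheets shrink → −$102B.
Government spending $139 billion: bank balance sheets expand → +$139B.
OMO purchase (from banks) $307 billion: just an asset swap on bank balance sheets → 0.
Net: −102 + 139 + 0 = +$37 billion.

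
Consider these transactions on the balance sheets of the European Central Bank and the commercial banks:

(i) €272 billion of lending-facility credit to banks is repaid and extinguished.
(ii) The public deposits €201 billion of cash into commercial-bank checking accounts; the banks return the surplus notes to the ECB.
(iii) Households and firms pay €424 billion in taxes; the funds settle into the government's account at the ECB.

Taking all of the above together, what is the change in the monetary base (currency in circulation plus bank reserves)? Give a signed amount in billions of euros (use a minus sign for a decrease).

-€696 billion

Discount-window repayment €272 billion: ECB balance sheet contracts → −€272B.
Currency deposit €201 billion: just a shift between currency and reserves — both are base money → 0.
Government account inflow €424 billion: reserves shift to a non-base liability → −€424B.
Net: −272 + 0 − 424 = -€696 billion.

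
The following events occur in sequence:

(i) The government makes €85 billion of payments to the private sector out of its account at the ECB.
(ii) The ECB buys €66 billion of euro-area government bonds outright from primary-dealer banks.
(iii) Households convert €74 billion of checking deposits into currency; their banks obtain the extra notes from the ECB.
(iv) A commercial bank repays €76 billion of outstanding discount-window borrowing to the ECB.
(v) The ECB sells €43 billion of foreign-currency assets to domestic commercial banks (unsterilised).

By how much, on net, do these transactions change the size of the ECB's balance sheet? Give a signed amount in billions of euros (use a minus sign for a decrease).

ECB balance sheet:
  Assets:      Securities +€66B, Loans to banks −€76B, Foreign assets −€43B
  Liabilities: Bank reserves −€42B, Currency in circulation +€74B, Government deposits −€85B
Commercial banking system:
  Assets:      Reserves at CB −€42B, Securities −€66B, Foreign assets +€43B
  Liabilities: Checkable deposits +€11B, Borrowings from CB −€76B
Change in total ECB assets = -€53 billion.

-€53 billion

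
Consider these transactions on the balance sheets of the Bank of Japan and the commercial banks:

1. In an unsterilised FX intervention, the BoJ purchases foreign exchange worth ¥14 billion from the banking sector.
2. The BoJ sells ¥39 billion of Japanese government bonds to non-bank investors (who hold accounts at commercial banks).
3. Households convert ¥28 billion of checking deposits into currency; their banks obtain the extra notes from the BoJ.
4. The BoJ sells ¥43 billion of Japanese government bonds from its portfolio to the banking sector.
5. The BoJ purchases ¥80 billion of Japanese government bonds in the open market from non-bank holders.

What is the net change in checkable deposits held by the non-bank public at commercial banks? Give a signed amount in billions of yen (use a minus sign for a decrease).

+¥13 billion

BoJ balance sheet:
  Assets:      Securities −¥2B, Foreign assets +¥14B
  Liabilities: Bank reserves −¥16B, Currency in circulation +¥28B
Commercial banking system:
  Assets:      Reserves at CB −¥16B, Securities +¥43B, Foreign assets −¥14B
  Liabilities: Checkable deposits +¥13B
So the change in checkable deposits held by the non-bank public at commercial banks is +¥13 billion.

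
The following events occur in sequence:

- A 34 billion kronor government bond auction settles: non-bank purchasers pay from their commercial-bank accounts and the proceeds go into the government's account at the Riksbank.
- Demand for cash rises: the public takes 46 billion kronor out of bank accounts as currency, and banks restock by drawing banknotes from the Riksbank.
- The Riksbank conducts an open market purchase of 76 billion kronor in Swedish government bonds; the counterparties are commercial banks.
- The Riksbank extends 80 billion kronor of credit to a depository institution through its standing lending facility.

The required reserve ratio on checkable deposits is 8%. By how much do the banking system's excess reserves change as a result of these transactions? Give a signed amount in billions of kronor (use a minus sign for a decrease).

+82.4 billion

Government account inflow 34 billion kronor: reserves −34B, deposits −34B.
Currency withdrawal 46 billion kronor: reserves −46B, deposits −46B.
OMO purchase (from banks) 76 billion kronor: reserves +76B, deposits 0.
Discount-window loan 80 billion kronor: reserves +80B, deposits 0.
Totals: Δreserves = +76B, Δdeposits = −80B.
Δrequired reserves = 8% × −80B = −6.4B.
Δexcess reserves = Δreserves − Δrequired = +76B − (−6.4B) = +82.4 billion.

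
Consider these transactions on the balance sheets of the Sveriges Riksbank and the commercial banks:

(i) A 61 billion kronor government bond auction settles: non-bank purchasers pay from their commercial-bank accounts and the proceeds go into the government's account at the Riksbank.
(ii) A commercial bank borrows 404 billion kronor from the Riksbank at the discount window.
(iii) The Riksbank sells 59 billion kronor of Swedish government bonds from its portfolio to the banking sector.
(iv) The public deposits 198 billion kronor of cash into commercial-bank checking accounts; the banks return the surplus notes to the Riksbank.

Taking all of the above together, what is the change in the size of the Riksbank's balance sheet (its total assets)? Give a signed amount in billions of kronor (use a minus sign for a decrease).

+345 billion

Riksbank balance sheet:
  Assets:      Securities −59B, Loans to banks +404B
  Liabilities: Bank reserves +482B, Currency in circulation −198B, Government deposits +61B
Commercial banking system:
  Assets:      Reserves at CB +482B, Securities +59B
  Liabilities: Checkable deposits +137B, Borrowings from CB +404B
Change in total Riksbank assets = +345 billion.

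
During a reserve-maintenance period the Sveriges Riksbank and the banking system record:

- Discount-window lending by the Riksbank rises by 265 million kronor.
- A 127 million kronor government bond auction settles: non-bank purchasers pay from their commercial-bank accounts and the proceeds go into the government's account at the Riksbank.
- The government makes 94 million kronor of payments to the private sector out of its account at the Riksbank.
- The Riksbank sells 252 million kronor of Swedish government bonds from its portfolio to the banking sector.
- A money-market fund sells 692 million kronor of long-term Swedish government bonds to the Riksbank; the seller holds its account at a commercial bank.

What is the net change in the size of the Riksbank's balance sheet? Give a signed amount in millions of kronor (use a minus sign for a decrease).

+705 million

Riksbank balance sheet:
  Assets:      Securities +440M, Loans to banks +265M
  Liabilities: Bank reserves +672M, Government deposits +33M
Change in total Riksbank assets = +705 million.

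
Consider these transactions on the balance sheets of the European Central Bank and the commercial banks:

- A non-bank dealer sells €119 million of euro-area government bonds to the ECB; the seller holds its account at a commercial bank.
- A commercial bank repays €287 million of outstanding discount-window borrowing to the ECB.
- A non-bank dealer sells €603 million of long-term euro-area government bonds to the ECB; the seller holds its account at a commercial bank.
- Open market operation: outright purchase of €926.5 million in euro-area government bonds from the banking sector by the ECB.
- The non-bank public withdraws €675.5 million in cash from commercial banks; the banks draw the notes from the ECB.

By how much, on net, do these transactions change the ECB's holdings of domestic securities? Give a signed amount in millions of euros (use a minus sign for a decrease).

Asset purchase (from non-banks) €119 million: securities added to the ECB's portfolio → +€119M.
Discount-window repayment €287 million: the ECB's securities portfolio is untouched → 0.
Asset purchase (from non-banks) €603 million: securities added to the ECB's portfolio → +€603M.
OMO purchase (from banks) €926.5 million: securities added to the ECB's portfolio → +€926.5M.
Currency withdrawal €675.5 million: the ECB's securities portfolio is untouched → 0.
Net: 119 + 0 + 603 + 926.5 + 0 = +€1648.5 million.

+€1648.5 million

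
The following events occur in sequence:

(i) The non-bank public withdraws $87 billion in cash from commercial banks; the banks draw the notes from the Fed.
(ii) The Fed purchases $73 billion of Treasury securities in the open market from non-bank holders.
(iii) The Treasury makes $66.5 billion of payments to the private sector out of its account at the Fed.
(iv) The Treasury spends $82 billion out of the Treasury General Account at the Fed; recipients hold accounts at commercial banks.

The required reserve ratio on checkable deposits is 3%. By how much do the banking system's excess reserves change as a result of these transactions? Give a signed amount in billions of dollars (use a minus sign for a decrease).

+$130.465 billion

Currency withdrawal $87 billion: reserves −$87B, deposits −$87B.
Asset purchase (from non-banks) $73 billion: reserves +$73B, deposits +$73B.
Government spending $66.5 billion: reserves +$66.5B, deposits +$66.5B.
Government spending $82 billion: reserves +$82B, deposits +$82B.
Totals: Δreserves = +$134.5B, Δdeposits = +$134.5B.
Δrequired reserves = 3% × +$134.5B = +$4.035B.
Δexcess reserves = Δreserves − Δrequired = +$134.5B − (+$4.035B) = +$130.465 billion.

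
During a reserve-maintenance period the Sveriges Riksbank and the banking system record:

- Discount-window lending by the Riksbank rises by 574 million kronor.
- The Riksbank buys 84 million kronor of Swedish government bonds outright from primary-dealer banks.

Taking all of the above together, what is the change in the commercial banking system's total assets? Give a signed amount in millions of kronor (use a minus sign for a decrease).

+574 million

Discount-window loan 574 million kronor: bank balance sheets expand → +574M.
OMO purchase (from banks) 84 million kronor: just an asset swap on bank balance sheets → 0.
Net: 574 + 0 = +574 million.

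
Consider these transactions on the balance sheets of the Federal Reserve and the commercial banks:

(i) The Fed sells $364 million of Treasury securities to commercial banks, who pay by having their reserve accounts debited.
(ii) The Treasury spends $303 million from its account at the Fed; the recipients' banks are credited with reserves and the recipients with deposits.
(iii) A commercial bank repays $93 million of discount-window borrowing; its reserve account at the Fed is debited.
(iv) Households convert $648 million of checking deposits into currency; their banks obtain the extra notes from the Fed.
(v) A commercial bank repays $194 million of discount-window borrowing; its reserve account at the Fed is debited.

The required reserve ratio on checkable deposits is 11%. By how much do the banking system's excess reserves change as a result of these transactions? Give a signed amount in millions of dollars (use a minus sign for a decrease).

OMO sale (to banks) $364 million: reserves −$364M, deposits 0.
Government spending $303 million: reserves +$303M, deposits +$303M.
Discount-window repayment $93 million: reserves −$93M, deposits 0.
Currency withdrawal $648 million: reserves −$648M, deposits −$648M.
Discount-window repayment $194 million: reserves −$194M, deposits 0.
Totals: Δreserves = −$996M, Δdeposits = −$345M.
Δrequired reserves = 11% × −$345M = −$37.95M.
Δexcess reserves = Δreserves − Δrequired = −$996M − (−$37.95M) = -$958.05 million.

-$958.05 million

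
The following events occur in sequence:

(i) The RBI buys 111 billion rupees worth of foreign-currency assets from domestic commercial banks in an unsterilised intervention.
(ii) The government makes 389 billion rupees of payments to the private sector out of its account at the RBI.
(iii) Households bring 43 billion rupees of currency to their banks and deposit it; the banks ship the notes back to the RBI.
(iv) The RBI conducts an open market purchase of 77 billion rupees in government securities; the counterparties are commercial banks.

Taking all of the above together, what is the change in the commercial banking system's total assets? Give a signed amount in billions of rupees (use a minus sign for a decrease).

+432 billion

FX purchase 111 billion rupees: just an asset swap on bank balance sheets → 0.
Government spending 389 billion rupees: bank balance sheets expand → +389B.
Currency deposit 43 billion rupees: bank balance sheets expand → +43B.
OMO purchase (from banks) 77 billion rupees: just an asset swap on bank balance sheets → 0.
Net: 0 + 389 + 43 + 0 = +432 billion.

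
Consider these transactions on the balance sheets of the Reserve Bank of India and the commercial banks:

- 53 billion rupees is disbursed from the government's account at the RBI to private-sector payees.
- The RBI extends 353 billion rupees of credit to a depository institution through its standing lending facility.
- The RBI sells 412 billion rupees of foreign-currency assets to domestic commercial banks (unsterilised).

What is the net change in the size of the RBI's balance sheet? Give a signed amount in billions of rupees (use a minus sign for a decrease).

-59 billion

Government spending 53 billion rupees: only the composition of liabilities changes → 0.
Discount-window loan 353 billion rupees: an RBI asset is acquired → +353B.
FX sale 412 billion rupees: an RBI asset is shed → −412B.
Net: 0 + 353 − 412 = -59 billion.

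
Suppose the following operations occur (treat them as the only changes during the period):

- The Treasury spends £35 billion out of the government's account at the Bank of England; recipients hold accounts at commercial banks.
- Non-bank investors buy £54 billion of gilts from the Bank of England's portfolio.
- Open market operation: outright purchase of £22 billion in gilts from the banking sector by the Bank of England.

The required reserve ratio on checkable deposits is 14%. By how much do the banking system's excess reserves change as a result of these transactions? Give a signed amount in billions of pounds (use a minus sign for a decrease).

+£5.66 billion

Government spending £35 billion: reserves +£35B, deposits +£35B.
Asset sale (to non-banks) £54 billion: reserves −£54B, deposits −£54B.
OMO purchase (from banks) £22 billion: reserves +£22B, deposits 0.
Totals: Δreserves = +£3B, Δdeposits = −£19B.
Δrequired reserves = 14% × −£19B = −£2.66B.
Δexcess reserves = Δreserves − Δrequired = +£3B − (−£2.66B) = +£5.66 billion.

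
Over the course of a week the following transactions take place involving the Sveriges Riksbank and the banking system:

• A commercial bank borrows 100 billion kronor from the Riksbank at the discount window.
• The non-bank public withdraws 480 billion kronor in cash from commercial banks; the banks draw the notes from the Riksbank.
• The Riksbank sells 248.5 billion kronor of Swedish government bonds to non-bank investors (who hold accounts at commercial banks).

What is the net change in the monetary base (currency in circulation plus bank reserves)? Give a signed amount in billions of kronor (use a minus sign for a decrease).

Discount-window loan 100 billion kronor: Riksbank balance sheet expands → +100B.
Currency withdrawal 480 billion kronor: just a shift between currency and reserves — both are base money → 0.
Asset sale (to non-banks) 248.5 billion kronor: Riksbank balance sheet contracts → −248.5B.
Net: 100 + 0 − 248.5 = -148.5 billion.

-148.5 billion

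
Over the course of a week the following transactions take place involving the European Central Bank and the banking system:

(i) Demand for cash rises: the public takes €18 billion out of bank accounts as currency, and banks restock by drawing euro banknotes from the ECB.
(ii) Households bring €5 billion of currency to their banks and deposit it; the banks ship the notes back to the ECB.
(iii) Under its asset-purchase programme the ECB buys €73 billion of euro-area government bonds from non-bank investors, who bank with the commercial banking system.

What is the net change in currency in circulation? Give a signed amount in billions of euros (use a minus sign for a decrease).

ECB balance sheet:
  Assets:      Securities +€73B
  Liabilities: Bank reserves +€60B, Currency in circulation +€13B
Commercial banking system:
  Assets:      Reserves at CB +€60B
  Liabilities: Checkable deposits +€60B
So the change in currency in circulation is +€13 billion.

+€13 billion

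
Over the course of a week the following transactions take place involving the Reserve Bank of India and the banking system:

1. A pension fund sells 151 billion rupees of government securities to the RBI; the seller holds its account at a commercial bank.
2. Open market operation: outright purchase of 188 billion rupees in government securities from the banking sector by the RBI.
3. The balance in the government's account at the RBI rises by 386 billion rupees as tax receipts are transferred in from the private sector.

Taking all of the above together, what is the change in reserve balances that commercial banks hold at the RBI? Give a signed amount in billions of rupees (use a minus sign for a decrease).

RBI balance sheet:
  Assets:      Securities +339B
  Liabilities: Bank reserves −47B, Government deposits +386B
So the change in reserve balances that commercial banks hold at the RBI is -47 billion.

-47 billion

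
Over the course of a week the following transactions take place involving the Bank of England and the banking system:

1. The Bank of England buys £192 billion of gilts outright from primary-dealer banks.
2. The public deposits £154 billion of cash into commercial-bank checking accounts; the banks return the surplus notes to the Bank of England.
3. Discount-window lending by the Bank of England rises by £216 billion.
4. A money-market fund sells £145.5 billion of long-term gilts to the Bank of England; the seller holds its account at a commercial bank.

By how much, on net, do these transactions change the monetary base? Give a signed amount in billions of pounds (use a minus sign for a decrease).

+£553.5 billion

OMO purchase (from banks) £192 billion: Bank of England balance sheet expands → +£192B.
Currency deposit £154 billion: just a shift between currency and reserves — both are base money → 0.
Discount-window loan £216 billion: Bank of England balance sheet expands → +£216B.
Asset purchase (from non-banks) £145.5 billion: Bank of England balance sheet expands → +£145.5B.
Net: 192 + 0 + 216 + 145.5 = +£553.5 billion.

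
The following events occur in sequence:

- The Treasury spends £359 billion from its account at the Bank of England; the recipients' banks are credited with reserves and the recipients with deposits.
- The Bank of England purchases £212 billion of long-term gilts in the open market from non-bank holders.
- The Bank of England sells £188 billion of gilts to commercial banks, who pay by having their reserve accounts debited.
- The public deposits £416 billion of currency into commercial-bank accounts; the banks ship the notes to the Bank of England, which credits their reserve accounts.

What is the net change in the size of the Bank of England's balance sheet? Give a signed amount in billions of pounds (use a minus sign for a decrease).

Government spending £359 billion: only the composition of liabilities changes → 0.
Asset purchase (from non-banks) £212 billion: a Bank of England asset is acquired → +£212B.
OMO sale (to banks) £188 billion: a Bank of England asset is shed → −£188B.
Currency deposit £416 billion: only the composition of liabilities changes → 0.
Net: 0 + 212 − 188 + 0 = +£24 billion.

+£24 billion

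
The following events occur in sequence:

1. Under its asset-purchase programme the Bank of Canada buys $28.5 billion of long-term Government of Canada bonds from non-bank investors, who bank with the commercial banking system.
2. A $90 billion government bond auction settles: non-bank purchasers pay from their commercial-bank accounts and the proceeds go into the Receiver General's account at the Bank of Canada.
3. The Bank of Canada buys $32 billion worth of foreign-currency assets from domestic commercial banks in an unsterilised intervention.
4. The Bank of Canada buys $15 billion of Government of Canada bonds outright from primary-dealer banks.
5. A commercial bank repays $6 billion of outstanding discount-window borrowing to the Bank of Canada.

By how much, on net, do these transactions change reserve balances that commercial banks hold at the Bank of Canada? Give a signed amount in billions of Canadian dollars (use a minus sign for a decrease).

-$20.5 billion

Asset purchase (from non-banks) $28.5 billion: the Bank of Canada pays by crediting reserve accounts → +$28.5B.
Government account inflow $90 billion: funds move from bank reserves into the government account → −$90B.
FX purchase $32 billion: the Bank of Canada pays by crediting reserve accounts → +$32B.
OMO purchase (from banks) $15 billion: the Bank of Canada pays by crediting reserve accounts → +$15B.
Discount-window repayment $6 billion: repayment is debited from reserves → −$6B.
Net: 28.5 − 90 + 32 + 15 − 6 = -$20.5 billion.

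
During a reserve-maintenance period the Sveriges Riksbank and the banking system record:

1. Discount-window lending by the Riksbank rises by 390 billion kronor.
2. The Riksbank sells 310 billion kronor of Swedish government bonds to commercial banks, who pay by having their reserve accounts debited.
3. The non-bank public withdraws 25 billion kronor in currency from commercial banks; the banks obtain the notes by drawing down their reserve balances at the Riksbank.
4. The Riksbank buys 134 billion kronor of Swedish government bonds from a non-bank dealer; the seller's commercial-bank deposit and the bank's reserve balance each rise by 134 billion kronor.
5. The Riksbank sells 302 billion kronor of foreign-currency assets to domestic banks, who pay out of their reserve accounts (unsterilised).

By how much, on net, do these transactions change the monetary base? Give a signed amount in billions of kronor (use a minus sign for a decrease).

-88 billion

Discount-window loan 390 billion kronor: Riksbank balance sheet expands → +390B.
OMO sale (to banks) 310 billion kronor: Riksbank balance sheet contracts → −310B.
Currency withdrawal 25 billion kronor: just a shift between currency and reserves — both are base money → 0.
Asset purchase (from non-banks) 134 billion kronor: Riksbank balance sheet expands → +134B.
FX sale 302 billion kronor: Riksbank balance sheet contracts → −302B.
Net: 390 − 310 + 0 + 134 − 302 = -88 billion.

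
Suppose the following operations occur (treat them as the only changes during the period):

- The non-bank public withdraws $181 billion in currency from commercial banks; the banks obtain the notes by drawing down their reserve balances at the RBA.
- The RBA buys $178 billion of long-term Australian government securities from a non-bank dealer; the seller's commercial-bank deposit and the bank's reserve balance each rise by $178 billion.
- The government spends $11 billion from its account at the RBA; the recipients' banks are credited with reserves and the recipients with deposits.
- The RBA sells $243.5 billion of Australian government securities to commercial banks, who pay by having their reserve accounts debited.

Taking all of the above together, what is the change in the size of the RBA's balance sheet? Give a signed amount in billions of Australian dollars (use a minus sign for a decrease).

Currency withdrawal $181 billion: only the composition of liabilities changes → 0.
Asset purchase (from non-banks) $178 billion: an RBA asset is acquired → +$178B.
Government spending $11 billion: only the composition of liabilities changes → 0.
OMO sale (to banks) $243.5 billion: an RBA asset is shed → −$243.5B.
Net: 0 + 178 + 0 − 243.5 = -$65.5 billion.

-$65.5 billion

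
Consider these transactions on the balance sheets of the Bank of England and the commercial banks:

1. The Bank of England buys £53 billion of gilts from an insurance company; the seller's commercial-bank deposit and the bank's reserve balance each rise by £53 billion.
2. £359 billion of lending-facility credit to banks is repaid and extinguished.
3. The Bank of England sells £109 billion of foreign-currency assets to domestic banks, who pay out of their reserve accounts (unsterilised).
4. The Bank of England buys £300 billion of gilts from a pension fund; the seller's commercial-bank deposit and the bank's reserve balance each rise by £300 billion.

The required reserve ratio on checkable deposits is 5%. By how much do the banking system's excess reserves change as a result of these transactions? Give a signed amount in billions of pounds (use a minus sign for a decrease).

Asset purchase (from non-banks) £53 billion: reserves +£53B, deposits +£53B.
Discount-window repayment £359 billion: reserves −£359B, deposits 0.
FX sale £109 billion: reserves −£109B, deposits 0.
Asset purchase (from non-banks) £300 billion: reserves +£300B, deposits +£300B.
Totals: Δreserves = −£115B, Δdeposits = +£353B.
Δrequired reserves = 5% × +£353B = +£17.65B.
Δexcess reserves = Δreserves − Δrequired = −£115B − (+£17.65B) = -£132.65 billion.

-£132.65 billion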